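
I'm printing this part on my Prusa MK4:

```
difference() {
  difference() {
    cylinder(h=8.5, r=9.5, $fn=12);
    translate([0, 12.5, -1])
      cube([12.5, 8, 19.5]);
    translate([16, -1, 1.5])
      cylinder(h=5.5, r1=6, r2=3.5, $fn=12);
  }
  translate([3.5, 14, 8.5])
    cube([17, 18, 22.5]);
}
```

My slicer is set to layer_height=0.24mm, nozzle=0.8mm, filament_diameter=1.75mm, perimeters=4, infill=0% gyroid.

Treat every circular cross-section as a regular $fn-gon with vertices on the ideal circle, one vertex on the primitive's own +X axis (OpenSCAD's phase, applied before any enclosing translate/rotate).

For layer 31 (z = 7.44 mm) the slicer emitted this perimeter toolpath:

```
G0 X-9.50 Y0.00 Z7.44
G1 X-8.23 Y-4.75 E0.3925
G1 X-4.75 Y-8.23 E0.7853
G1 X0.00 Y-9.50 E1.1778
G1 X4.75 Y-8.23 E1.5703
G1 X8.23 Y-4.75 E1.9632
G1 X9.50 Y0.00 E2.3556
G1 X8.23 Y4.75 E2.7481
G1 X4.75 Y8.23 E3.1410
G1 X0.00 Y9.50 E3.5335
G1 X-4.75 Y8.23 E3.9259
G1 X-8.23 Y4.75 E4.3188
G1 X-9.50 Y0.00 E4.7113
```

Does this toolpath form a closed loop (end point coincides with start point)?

yes

Start point (G0): (-9.50, 0.00). End point (last G1): the path returns to the start — closed.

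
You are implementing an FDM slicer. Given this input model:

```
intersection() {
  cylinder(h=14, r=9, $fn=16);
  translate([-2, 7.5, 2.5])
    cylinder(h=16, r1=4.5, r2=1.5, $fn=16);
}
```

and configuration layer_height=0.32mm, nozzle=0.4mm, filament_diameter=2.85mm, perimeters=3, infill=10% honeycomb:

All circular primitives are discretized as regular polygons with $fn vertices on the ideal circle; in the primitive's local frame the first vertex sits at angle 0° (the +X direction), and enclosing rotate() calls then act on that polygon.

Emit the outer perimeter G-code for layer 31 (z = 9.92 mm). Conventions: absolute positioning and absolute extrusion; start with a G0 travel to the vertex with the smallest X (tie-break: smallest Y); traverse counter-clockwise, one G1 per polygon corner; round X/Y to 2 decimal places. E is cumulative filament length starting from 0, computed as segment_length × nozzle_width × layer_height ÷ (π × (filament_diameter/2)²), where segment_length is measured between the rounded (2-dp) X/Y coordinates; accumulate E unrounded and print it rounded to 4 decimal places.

G0 X-5.06 Y7.24 Z9.92
G1 X-4.87 Y6.31 E0.0190
G1 X-4.20 Y5.30 E0.0434
G1 X-3.19 Y4.63 E0.0677
G1 X-2.00 Y4.39 E0.0920
G1 X-0.81 Y4.63 E0.1164
G1 X0.20 Y5.30 E0.1407
G1 X0.87 Y6.31 E0.1650
G1 X1.11 Y7.50 E0.1894
G1 X0.87 Y8.69 E0.2138
G1 X0.77 Y8.85 E0.2175
G1 X0.00 Y9.00 E0.2333
G1 X-3.44 Y8.31 E0.3037
G1 X-5.06 Y7.24 E0.3426

At z = 9.92 mm: the cylinder: section is a regular 16-gon, circumradius r=9; the cone at (-2, 7.5) contributes a regular 16-gon of circumradius 3.109 (interpolated between r1=4.5 and r2=1.5 at t=0.464); Taking the intersection: the cone at (-2, 7.5) partially overlaps the r=9 cylinder; clipping to the common part keeps 20.58 mm² — 1 connected region. The outline is a single polygon with 13 vertices. Extrusion per mm of travel: 0.4 × 0.32 / (π × 1.425²) = 0.020065. Accumulating E over each segment gives final E = 0.3426.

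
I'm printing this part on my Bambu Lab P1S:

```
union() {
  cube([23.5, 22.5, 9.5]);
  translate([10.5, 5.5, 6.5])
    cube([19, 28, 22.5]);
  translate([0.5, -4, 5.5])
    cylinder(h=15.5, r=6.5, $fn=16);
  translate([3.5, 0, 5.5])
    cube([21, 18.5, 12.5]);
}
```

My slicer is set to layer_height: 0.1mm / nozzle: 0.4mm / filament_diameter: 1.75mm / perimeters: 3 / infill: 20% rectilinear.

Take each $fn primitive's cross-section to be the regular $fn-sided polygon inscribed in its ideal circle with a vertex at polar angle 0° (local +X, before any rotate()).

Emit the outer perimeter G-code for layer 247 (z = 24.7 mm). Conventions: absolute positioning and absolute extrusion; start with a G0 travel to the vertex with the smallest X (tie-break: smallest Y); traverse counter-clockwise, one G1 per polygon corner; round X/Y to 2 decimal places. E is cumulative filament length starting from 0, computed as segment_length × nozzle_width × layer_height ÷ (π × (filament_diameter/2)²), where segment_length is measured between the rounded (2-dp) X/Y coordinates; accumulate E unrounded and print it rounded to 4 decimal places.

G0 X10.50 Y5.50 Z24.70
G1 X29.50 Y5.50 E0.3160
G1 X29.50 Y33.50 E0.7816
G1 X10.50 Y33.50 E1.0976
G1 X10.50 Y5.50 E1.5632

At z = 24.7 mm: the cube is not intersected at this z (z outside [0, 9.5]); the cube at (10.5, 5.5) (footprint 19×28) is included at this height; the cylinder at (0.5, -4) does not reach this height (z outside [5.5, 21]); the cube at (3.5, 0) is absent (z outside [5.5, 18]); Merging all regions: only the 19×28 cube at (10.5, 5.5) is present, so the union is just that shape — 1 connected region. The outline is a single polygon with 4 vertices. Extrusion per mm of travel: 0.4 × 0.1 / (π × 0.875²) = 0.016630. Accumulating E over each segment gives final E = 1.5632.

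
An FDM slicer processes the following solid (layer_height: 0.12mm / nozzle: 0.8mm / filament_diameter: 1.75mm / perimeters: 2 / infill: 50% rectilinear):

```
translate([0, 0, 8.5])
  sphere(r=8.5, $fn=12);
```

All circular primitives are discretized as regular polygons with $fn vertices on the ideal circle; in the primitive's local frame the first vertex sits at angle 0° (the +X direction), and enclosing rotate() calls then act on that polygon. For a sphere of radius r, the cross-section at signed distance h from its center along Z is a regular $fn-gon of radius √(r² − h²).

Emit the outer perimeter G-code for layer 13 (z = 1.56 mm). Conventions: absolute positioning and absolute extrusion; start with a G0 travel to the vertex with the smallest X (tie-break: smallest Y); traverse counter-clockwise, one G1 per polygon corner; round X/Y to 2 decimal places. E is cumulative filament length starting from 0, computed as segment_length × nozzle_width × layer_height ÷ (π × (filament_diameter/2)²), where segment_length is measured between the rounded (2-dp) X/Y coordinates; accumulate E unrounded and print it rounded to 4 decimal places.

G0 X-4.91 Y0.00 Z1.56
G1 X-4.25 Y-2.45 E0.1013
G1 X-2.45 Y-4.25 E0.2029
G1 X0.00 Y-4.91 E0.3041
G1 X2.45 Y-4.25 E0.4054
G1 X4.25 Y-2.45 E0.5070
G1 X4.91 Y0.00 E0.6083
G1 X4.25 Y2.45 E0.7096
G1 X2.45 Y4.25 E0.8112
G1 X0.00 Y4.91 E0.9124
G1 X-2.45 Y4.25 E1.0137
G1 X-4.25 Y2.45 E1.1153
G1 X-4.91 Y0.00 E1.2166

At z = 1.56 mm: the r=8.5 sphere slices to a regular 12-gon of circumradius 4.908 (√(r²−h²) with h=6.94 from center). The outline is a single polygon with 12 vertices. Extrusion per mm of travel: 0.8 × 0.12 / (π × 0.875²) = 0.039912. Accumulating E over each segment gives final E = 1.2166.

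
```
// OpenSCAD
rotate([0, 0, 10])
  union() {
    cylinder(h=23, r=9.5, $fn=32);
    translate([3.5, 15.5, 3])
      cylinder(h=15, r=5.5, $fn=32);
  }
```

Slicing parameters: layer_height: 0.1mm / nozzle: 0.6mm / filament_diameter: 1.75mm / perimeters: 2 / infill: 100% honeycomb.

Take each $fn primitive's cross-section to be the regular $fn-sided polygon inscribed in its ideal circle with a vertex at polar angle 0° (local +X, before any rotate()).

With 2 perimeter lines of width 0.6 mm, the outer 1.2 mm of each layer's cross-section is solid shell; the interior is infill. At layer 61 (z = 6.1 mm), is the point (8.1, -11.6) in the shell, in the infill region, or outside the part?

outside

At z = 6.1 mm: the r=9.5 cylinder contributes a regular 32-gon of circumradius 9.5; the cylinder at (3.5, 15.5): section is a regular 32-gon, circumradius r=5.5; Taking the union: the 2 present regions are separate (no shared area or edge), so areas and boundary lengths simply add and each stays a separate island — 2 connected regions; (whole slice rotated 10° about Z — lengths, areas and connectivity unchanged). Overall, the cross-section has 2 separate islands. Undo the 10° rotation: the query point maps to (5.963, -12.830) in the un-rotated model frame. The nearest boundary edge runs (5.28, -7.90)→(3.64, -8.78); distance from the point to it = 4.67 mm. The point is not inside any of the regions above, so it lies outside the cross-section (4.67 mm from the nearest boundary).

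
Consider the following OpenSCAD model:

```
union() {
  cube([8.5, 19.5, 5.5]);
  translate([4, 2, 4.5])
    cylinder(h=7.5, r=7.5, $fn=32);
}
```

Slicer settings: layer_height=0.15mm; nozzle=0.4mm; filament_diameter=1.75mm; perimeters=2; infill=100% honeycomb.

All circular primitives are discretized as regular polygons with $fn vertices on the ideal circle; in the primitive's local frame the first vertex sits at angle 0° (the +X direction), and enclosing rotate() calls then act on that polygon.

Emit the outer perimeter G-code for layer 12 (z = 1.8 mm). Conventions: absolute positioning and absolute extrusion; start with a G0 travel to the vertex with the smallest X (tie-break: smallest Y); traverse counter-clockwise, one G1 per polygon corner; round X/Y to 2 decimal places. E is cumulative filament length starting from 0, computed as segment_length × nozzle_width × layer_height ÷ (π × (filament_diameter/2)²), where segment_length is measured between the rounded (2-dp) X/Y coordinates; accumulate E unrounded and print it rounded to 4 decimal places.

G0 X0.00 Y0.00 Z1.80
G1 X8.50 Y0.00 E0.2120
G1 X8.50 Y19.50 E0.6985
G1 X0.00 Y19.50 E0.9105
G1 X0.00 Y0.00 E1.3969

At z = 1.8 mm: the cube is present — its section is the full 8.5×19.5 rectangle; the cylinder at (4, 2) is absent (z outside [4.5, 12]); Taking the union: only the 8.5×19.5 cube is present, so the union is just that shape — 1 connected region. The outline is a single polygon with 4 vertices. Extrusion per mm of travel: 0.4 × 0.15 / (π × 0.875²) = 0.024945. Accumulating E over each segment gives final E = 1.3969.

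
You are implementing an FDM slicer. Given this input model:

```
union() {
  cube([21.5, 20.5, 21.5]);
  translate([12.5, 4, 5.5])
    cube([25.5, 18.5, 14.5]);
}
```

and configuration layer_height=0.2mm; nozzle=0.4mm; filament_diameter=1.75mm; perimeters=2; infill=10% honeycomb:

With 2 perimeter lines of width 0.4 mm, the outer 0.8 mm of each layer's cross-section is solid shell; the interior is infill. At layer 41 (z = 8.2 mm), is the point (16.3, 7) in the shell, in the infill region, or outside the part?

At z = 8.2 mm: the cube is present — its section is the full 21.5×20.5 rectangle; the cube at (12.5, 4) is present — its section is the full 25.5×18.5 rectangle; Taking the union: the regions partially overlap (shared area 148.50 mm²), so overlapping operands fuse into one piece — 1 connected region. Overall, the cross-section is a single solid region. The nearest boundary edge runs (38.00, 4.00)→(21.50, 4.00); distance from the point to it = 6.00 mm. The point is inside the cross-section and 6.00 mm from the nearest boundary — more than the 0.8 mm shell width (2 × 0.4), so it's in the infill interior.

infill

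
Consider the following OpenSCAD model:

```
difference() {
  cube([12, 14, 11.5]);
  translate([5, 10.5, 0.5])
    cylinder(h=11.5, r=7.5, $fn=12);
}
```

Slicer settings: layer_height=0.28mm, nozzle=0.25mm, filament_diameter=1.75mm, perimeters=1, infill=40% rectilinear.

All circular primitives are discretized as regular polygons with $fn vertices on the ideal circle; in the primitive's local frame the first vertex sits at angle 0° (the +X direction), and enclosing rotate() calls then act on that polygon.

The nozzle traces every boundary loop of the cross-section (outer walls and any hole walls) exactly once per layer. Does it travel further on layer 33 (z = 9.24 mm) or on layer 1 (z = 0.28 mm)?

Layer 33 (z = 9.24): the cube (footprint 12×14) is included at this height (perimeter 52.00 mm); the r=7.5 cylinder at (5, 10.5) gives a regular 12-gon of circumradius 7.5 (constant along its height) (perimeter = 2·12·7.500·sin(180°/12) = 46.59 mm); Subtracting the remaining from the first: starting from the 12×14 cube, the r=7.5 cylinder at (5, 10.5) partially overlaps it — only the 116.94 mm² overlap (of its 168.75 mm²) is removed, clipping the outline — boundary = 45.02 mm. So its perimeter = 45.02 mm. Layer 1 (z = 0.28): the cube is present — its section is the full 12×14 rectangle (perimeter 52.00 mm); the cylinder at (5, 10.5) is not intersected at this z (z outside [0.5, 12]); After the difference (first − rest): none of the subtracted shapes is present at this height, so the 12×14 cube is unchanged — boundary = 52.00 mm. So its perimeter = 52.00 mm. Layer 1 is larger (52.00 vs 45.02 mm).

layer 1 (z = 0.28 mm)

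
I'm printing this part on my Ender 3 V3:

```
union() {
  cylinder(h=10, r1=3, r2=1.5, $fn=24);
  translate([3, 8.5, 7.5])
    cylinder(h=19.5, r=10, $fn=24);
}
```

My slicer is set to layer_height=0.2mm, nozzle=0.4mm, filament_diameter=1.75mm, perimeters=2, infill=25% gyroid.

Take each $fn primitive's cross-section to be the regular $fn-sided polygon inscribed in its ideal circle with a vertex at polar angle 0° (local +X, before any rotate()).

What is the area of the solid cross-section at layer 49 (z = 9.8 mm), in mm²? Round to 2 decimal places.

At z = 9.8 mm: the cone: at t=0.980 of its height the radius interpolates to r₁+(r₂−r₁)t = 1.530, giving a regular 24-gon of that circumradius (area = (24/2)·1.530²·sin(360°/24) = 7.27 mm²); the r=10 cylinder at (3, 8.5) contributes a regular 24-gon of circumradius 10 (area = (24/2)·10.000²·sin(360°/24) = 310.58 mm²); Combining (union): the regions partially overlap — summed areas 317.85 mm² minus the doubly-counted overlap 6.21 mm² gives 311.64 mm² — area = 311.64 mm². Overall, the cross-section is a single solid region. Net area = 311.64 mm².

311.64 mm²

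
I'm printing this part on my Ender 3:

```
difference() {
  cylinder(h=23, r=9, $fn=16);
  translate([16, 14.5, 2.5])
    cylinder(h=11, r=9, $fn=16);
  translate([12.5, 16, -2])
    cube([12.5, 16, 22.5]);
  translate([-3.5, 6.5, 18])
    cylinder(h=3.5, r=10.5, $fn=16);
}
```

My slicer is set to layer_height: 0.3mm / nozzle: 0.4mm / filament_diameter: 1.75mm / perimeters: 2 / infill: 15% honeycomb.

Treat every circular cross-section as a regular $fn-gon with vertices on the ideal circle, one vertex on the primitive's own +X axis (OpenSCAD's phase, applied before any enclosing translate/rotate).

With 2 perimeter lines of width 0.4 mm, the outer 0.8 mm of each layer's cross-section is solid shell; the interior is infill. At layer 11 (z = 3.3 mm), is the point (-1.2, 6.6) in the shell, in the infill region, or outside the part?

At z = 3.3 mm: the r=9 cylinder gives a regular 16-gon of circumradius 9 (constant along its height); the r=9 cylinder at (16, 14.5) contributes a regular 16-gon of circumradius 9; the cube at (12.5, 16) is present — its section is the full 12.5×16 rectangle; the cylinder at (-3.5, 6.5) is not intersected at this z (z outside [18, 21.5]); Subtracting the remaining from the first: starting from the r=9 cylinder, the r=9 cylinder at (16, 14.5) misses the remaining region (no effect); the 12.5×16 cube at (12.5, 16) misses the remaining region (no effect) — 1 connected region. Overall, the cross-section is a single solid region. The nearest boundary edge runs (-3.44, 8.31)→(0.00, 9.00); distance from the point to it = 2.12 mm. The point is inside the cross-section and 2.12 mm from the nearest boundary — more than the 0.8 mm shell width (2 × 0.4), so it's in the infill interior.

infill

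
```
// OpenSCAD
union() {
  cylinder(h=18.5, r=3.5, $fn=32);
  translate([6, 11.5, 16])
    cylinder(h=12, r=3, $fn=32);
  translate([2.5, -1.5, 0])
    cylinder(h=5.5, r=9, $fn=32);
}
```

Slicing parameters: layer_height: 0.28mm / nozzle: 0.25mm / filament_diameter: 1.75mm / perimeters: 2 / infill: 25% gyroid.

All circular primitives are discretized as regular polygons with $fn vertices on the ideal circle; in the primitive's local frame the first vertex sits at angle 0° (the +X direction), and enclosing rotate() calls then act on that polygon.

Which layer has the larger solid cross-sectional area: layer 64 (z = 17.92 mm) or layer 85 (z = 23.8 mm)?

Layer 64 (z = 17.92): the cylinder: section is a regular 32-gon, circumradius r=3.5 (area = (32/2)·3.500²·sin(360°/32) = 38.24 mm²); the r=3 cylinder at (6, 11.5) gives a regular 32-gon of circumradius 3 (constant along its height) (area = (32/2)·3.000²·sin(360°/32) = 28.09 mm²); the cylinder at (2.5, -1.5) is absent (z outside [0, 5.5]); Taking the union: the 2 present regions are separate (no shared area or edge), so areas and boundary lengths simply add and each stays a separate island — area = 66.33 mm². So its area = 66.33 mm². Layer 85 (z = 23.8): the cylinder is absent (z outside [0, 18.5]); the cylinder at (6, 11.5): section is a regular 32-gon, circumradius r=3 (area = (32/2)·3.000²·sin(360°/32) = 28.09 mm²); the cylinder at (2.5, -1.5) is not intersected at this z (z outside [0, 5.5]); Taking the union: only the r=3 cylinder at (6, 11.5) is present, so the union is just that shape — area = 28.09 mm². So its area = 28.09 mm². Layer 64 is larger (66.33 vs 28.09 mm²).

layer 64 (z = 17.92 mm)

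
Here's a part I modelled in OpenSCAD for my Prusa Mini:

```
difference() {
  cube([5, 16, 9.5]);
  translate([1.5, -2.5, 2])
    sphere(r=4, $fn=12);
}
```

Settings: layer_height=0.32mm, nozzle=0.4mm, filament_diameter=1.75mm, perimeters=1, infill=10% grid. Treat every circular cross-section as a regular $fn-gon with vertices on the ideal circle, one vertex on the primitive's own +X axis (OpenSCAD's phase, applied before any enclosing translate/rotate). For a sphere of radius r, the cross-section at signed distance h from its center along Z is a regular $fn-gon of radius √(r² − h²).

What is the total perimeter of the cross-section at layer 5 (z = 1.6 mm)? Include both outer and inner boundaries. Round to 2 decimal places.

At z = 1.6 mm: the cube (footprint 5×16) is included at this height (perimeter 42.00 mm); the r=4 sphere at (1.5, -2.5) contributes a regular 12-gon of circumradius √(4²−0.4²) = 3.980 (perimeter = 2·12·3.980·sin(180°/12) = 24.72 mm); After the difference (first − rest): starting from the 5×16 cube, the r=4 sphere at (1.5, -2.5) partially overlaps it — only the 4.78 mm² overlap (of its 47.52 mm²) is removed, clipping the outline — boundary = 41.44 mm. Overall, the cross-section is a single solid region. Total boundary length (outer) = 41.44 mm.

41.44 mm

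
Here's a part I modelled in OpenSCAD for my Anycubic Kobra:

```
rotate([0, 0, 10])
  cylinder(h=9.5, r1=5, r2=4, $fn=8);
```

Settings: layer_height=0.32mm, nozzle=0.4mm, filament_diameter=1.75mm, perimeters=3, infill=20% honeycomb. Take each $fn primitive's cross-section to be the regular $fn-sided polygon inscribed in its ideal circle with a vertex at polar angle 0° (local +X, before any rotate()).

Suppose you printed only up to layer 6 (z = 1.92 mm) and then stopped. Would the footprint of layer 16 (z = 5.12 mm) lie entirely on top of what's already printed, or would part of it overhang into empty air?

entirely on top

Compare the two slices. At z = 1.92: the cone: at t=0.202 of its height the radius interpolates to r₁+(r₂−r₁)t = 4.798, giving a regular 8-gon of that circumradius (area = (8/2)·4.798²·sin(360°/8) = 65.11 mm²); (rotated 10° about Z; rotation is an isometry so areas/perimeters/island counts are preserved). At z = 5.12: the cone (r1=5→r2=4) has section circumradius 4.461 here — a regular 8-gon (area = (8/2)·4.461²·sin(360°/8) = 56.29 mm²); (whole slice rotated 10° about Z — lengths, areas and connectivity unchanged). Checking containment: the cross-section at z = 5.12 is a subset of the cross-section at z = 1.92.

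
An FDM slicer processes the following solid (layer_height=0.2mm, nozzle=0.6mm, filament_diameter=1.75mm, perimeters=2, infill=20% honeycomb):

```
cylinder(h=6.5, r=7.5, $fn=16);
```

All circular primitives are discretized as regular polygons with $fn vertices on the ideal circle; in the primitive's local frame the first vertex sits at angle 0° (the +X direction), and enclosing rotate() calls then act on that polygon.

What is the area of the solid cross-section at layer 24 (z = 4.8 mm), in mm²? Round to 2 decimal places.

172.21 mm²

At z = 4.8 mm: the r=7.5 cylinder gives a regular 16-gon of circumradius 7.5 (constant along its height) (area = (16/2)·7.500²·sin(360°/16) = 172.21 mm²). Overall, the cross-section is a single solid region. Net area = 172.21 mm².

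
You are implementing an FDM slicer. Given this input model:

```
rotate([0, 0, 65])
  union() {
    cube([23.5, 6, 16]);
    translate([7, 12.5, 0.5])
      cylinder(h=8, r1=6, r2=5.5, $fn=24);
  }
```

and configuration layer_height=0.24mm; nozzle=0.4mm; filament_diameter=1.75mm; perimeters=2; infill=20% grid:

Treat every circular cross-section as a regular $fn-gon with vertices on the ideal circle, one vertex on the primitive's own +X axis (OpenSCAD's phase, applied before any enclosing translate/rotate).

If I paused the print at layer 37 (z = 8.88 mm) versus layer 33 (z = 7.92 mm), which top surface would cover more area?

layer 33 (z = 7.92 mm)

Layer 37 (z = 8.88): the cube (footprint 23.5×6) is included at this height (area 141.00 mm²); the cone at (7, 12.5) is not intersected at this z (z outside [0.5, 8.5]); Taking the union: only the 23.5×6 cube is present, so the union is just that shape — area = 141.00 mm²; (rotated 65° about Z; rotation is an isometry so areas/perimeters/island counts are preserved). So its area = 141.00 mm². Layer 33 (z = 7.92): the 23.5×6 cube contributes its full rectangle (area 141.00 mm²); the cone at (7, 12.5) contributes a regular 24-gon of circumradius 5.536 (interpolated between r1=6 and r2=5.5 at t=0.927) (area = (24/2)·5.536²·sin(360°/24) = 95.19 mm²); Combining (union): the 2 present regions are separate (no shared area or edge), so areas and boundary lengths simply add and each stays a separate island — area = 236.19 mm²; (whole slice rotated 65° about Z — lengths, areas and connectivity unchanged). So its area = 236.19 mm². Layer 33 is larger (236.19 vs 141.00 mm²).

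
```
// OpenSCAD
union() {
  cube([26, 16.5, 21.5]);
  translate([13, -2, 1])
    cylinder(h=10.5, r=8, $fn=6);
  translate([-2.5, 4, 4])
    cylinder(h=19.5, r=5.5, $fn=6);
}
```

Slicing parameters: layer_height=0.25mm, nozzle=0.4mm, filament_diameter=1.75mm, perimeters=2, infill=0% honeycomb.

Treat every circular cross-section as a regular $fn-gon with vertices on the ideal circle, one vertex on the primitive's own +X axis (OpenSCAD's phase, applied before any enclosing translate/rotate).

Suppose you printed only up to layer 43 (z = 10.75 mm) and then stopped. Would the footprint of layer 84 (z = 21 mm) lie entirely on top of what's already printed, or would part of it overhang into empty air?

Compare the two slices. At z = 10.75: the cube (footprint 26×16.5) is included at this height (area 429.00 mm²); the cylinder at (13, -2): section is a regular 6-gon, circumradius r=8 (area = (6/2)·8.000²·sin(360°/6) = 166.28 mm²); the cylinder at (-2.5, 4): section is a regular 6-gon, circumradius r=5.5 (area = (6/2)·5.500²·sin(360°/6) = 78.59 mm²); Taking the union: the regions partially overlap — summed areas 673.87 mm² minus the doubly-counted overlap 68.57 mm² gives 605.30 mm² — area = 605.30 mm². At z = 21: the 26×16.5 cube contributes its full rectangle (area 429.00 mm²); the cylinder at (13, -2) is absent (z outside [1, 11.5]); the r=5.5 cylinder at (-2.5, 4) contributes a regular 6-gon of circumradius 5.5 (area = (6/2)·5.500²·sin(360°/6) = 78.59 mm²); Combining (union): the regions partially overlap — summed areas 507.59 mm² minus the doubly-counted overlap 15.12 mm² gives 492.47 mm² — area = 492.47 mm². Checking containment: the cross-section at z = 21 is a subset of the cross-section at z = 10.75.

entirely on top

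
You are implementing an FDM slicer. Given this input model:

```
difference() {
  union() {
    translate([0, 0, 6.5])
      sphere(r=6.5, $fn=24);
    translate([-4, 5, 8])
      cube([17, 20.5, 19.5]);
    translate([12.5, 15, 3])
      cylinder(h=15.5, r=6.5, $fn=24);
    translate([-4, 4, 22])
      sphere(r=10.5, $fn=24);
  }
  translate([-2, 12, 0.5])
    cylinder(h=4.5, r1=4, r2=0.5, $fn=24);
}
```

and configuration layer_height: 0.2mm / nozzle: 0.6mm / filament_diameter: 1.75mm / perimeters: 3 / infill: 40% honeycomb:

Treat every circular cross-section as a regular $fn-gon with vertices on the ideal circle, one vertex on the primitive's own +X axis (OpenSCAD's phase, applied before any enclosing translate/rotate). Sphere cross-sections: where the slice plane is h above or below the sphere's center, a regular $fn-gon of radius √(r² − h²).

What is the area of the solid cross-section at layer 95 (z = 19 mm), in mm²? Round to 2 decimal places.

At z = 19 mm: the sphere does not reach this height (|z−center|=12.500 > r=6.5); the 17×20.5 cube at (-4, 5) contributes its full rectangle (area 348.50 mm²); the cylinder at (12.5, 15) is absent (z outside [3, 18.5]); the r=10.5 sphere at (-4, 4) contributes a regular 24-gon of circumradius √(10.5²−3²) = 10.062 (area = (24/2)·10.062²·sin(360°/24) = 314.47 mm²); Combining (union): the regions partially overlap — summed areas 662.97 mm² minus the doubly-counted overlap 68.62 mm² gives 594.35 mm² — area = 594.35 mm²; the cone at (-2, 12) is not intersected at this z (z outside [0.5, 5]); After the difference (first − rest): none of the subtracted shapes is present at this height, so that combined region is unchanged — area = 594.35 mm². Overall, the cross-section is a single solid region. Net area = 594.35 mm².

594.35 mm²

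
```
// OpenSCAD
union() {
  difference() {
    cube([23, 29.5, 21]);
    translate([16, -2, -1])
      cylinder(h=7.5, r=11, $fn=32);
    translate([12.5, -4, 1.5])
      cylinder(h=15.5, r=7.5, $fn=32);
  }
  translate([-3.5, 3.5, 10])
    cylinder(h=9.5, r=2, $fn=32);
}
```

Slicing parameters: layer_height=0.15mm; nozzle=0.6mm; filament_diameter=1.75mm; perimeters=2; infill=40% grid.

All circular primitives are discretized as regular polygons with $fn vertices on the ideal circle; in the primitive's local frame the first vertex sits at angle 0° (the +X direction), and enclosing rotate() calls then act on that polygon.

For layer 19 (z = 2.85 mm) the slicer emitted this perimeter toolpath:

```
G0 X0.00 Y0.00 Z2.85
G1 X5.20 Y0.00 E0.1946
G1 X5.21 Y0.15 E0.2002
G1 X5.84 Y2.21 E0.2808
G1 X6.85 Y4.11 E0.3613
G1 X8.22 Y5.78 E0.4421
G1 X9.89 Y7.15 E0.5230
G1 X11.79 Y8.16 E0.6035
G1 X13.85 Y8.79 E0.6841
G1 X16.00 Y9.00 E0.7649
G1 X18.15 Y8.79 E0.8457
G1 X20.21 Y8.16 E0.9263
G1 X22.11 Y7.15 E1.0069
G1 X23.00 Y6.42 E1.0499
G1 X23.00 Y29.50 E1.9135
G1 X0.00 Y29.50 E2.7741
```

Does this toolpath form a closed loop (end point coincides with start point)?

no

Start point (G0): (0.00, 0.00). End point (last G1): the path does not return to the start — open.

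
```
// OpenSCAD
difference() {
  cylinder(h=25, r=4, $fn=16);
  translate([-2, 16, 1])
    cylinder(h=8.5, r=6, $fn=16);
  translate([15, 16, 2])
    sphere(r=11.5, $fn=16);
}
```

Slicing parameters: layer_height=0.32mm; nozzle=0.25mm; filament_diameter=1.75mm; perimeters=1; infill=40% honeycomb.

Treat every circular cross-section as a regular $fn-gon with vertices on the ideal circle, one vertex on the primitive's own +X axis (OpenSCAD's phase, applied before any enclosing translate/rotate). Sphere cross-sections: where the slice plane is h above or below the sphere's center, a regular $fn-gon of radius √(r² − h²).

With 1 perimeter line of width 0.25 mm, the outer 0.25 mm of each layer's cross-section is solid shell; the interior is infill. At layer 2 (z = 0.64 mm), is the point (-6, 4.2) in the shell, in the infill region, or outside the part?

At z = 0.64 mm: the r=4 cylinder gives a regular 16-gon of circumradius 4 (constant along its height); the cylinder at (-2, 16) is not intersected at this z (z outside [1, 9.5]); the r=11.5 sphere at (15, 16) slices to a regular 16-gon of circumradius 11.419 (√(r²−h²) with h=1.36 from center); After the difference (first − rest): starting from the r=4 cylinder, the r=11.5 sphere at (15, 16) misses the remaining region (no effect) — 1 connected region. Overall, the cross-section is a single solid region. The nearest boundary edge runs (-3.70, 1.53)→(-2.83, 2.83); distance from the point to it = 3.40 mm. The point is not inside any of the regions above, so it lies outside the cross-section (3.40 mm from the nearest boundary).

outside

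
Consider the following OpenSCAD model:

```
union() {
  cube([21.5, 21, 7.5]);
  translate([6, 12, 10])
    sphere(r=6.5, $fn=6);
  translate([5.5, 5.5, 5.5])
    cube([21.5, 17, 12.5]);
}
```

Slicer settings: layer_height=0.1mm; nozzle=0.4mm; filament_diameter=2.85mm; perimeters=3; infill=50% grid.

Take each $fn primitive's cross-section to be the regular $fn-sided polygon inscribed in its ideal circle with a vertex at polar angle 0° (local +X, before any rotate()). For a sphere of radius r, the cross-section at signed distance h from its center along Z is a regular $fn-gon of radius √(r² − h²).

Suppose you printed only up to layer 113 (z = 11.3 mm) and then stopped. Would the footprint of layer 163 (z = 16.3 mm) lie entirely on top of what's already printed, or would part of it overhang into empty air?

Compare the two slices. At z = 11.3: the cube is not intersected at this z (z outside [0, 7.5]); the r=6.5 sphere at (6, 12) contributes a regular 6-gon of circumradius √(6.5²−1.3²) = 6.369 (area = (6/2)·6.369²·sin(360°/6) = 105.38 mm²); the cube at (5.5, 5.5) (footprint 21.5×17) is included at this height (area 365.50 mm²); Merging all regions: the regions partially overlap — summed areas 470.88 mm² minus the doubly-counted overlap 58.20 mm² gives 412.67 mm² — area = 412.67 mm². At z = 16.3: the cube does not reach this height (z outside [0, 7.5]); the sphere at (6, 12): section is a regular 6-gon, circumradius = √(r²−h²) = √(6.5²−6.3²) = 1.600 (area = (6/2)·1.600²·sin(360°/6) = 6.65 mm²); the 21.5×17 cube at (5.5, 5.5) contributes its full rectangle (area 365.50 mm²); Combining (union): the regions partially overlap — summed areas 372.15 mm² minus the doubly-counted overlap 4.71 mm² gives 367.44 mm² — area = 367.44 mm². Checking containment: the cross-section at z = 16.3 is a subset of the cross-section at z = 11.3.

entirely on top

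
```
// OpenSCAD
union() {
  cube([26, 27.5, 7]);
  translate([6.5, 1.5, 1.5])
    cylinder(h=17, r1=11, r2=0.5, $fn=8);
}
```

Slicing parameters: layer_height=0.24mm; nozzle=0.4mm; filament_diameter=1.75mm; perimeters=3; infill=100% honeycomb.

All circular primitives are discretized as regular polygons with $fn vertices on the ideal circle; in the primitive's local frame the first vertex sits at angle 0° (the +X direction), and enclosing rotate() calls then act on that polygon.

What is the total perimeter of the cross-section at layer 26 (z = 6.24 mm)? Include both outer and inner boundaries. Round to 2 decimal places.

At z = 6.24 mm: the cube (footprint 26×27.5) is included at this height (perimeter 107.00 mm); the cone at (6.5, 1.5): at t=0.279 of its height the radius interpolates to r₁+(r₂−r₁)t = 8.072, giving a regular 8-gon of that circumradius (perimeter = 2·8·8.072·sin(180°/8) = 49.43 mm); Combining (union): the regions partially overlap (shared area 110.56 mm²), so the edge portions inside another operand are dropped and the merged outline is re-measured after clipping — boundary = 114.95 mm. Overall, the cross-section is a single solid region. Total boundary length (outer) = 114.95 mm.

114.95 mm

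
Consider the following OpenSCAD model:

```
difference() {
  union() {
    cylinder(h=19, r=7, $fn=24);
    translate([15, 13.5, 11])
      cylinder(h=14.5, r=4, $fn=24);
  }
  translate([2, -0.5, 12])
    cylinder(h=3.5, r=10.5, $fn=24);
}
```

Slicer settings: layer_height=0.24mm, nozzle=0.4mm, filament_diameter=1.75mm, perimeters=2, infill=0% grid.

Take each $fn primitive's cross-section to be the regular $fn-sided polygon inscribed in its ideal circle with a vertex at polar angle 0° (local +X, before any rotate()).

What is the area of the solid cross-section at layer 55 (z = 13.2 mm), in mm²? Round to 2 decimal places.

At z = 13.2 mm: the r=7 cylinder contributes a regular 24-gon of circumradius 7 (area = (24/2)·7.000²·sin(360°/24) = 152.19 mm²); the r=4 cylinder at (15, 13.5) contributes a regular 24-gon of circumradius 4 (area = (24/2)·4.000²·sin(360°/24) = 49.69 mm²); Taking the union: the 2 present regions are separate (no shared area or edge), so areas and boundary lengths simply add and each stays a separate island — area = 201.88 mm²; the cylinder at (2, -0.5): section is a regular 24-gon, circumradius r=10.5 (area = (24/2)·10.500²·sin(360°/24) = 342.42 mm²); After the difference (first − rest): starting from the result so far (201.88 mm²), the r=10.5 cylinder at (2, -0.5) partially overlaps it — only the 152.19 mm² overlap (of its 342.42 mm²) is removed, clipping the outline — area = 49.69 mm². Overall, the cross-section is a single solid region. Net area = 49.69 mm².

49.69 mm²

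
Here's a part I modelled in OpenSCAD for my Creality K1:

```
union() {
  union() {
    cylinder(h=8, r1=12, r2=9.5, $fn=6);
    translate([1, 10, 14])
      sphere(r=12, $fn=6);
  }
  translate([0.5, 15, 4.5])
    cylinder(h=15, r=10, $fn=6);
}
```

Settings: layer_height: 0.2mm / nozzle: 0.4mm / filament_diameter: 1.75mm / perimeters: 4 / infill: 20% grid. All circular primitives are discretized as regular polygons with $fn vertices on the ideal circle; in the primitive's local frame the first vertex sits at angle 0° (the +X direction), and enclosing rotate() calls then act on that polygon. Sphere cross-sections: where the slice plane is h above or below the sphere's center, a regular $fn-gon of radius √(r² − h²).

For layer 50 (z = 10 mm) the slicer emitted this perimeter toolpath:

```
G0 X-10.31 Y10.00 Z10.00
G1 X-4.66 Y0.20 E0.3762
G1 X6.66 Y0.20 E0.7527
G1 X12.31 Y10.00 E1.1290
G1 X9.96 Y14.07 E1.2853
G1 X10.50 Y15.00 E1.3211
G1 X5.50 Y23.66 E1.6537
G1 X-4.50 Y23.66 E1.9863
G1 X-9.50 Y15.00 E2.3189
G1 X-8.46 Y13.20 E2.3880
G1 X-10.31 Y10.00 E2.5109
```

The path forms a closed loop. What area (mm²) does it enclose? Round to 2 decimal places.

397.24 mm²

Apply the shoelace formula to the sequence of (X, Y) vertices; enclosed area = 397.24 mm².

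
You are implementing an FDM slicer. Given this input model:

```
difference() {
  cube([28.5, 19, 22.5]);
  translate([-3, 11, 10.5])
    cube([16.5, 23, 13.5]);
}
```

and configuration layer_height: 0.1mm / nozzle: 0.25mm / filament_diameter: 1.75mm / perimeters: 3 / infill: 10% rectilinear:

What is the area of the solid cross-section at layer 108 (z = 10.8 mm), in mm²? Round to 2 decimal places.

At z = 10.8 mm: the cube is present — its section is the full 28.5×19 rectangle (area 541.50 mm²); the cube at (-3, 11) (footprint 16.5×23) is included at this height (area 379.50 mm²); Subtracting the remaining from the first: starting from the 28.5×19 cube (541.50 mm²), the 16.5×23 cube at (-3, 11) partially overlaps it — only the 108.00 mm² overlap (of its 379.50 mm²) is removed, clipping the outline — area = 433.50 mm². Overall, the cross-section is a single solid region. Net area = 433.50 mm².

433.50 mm²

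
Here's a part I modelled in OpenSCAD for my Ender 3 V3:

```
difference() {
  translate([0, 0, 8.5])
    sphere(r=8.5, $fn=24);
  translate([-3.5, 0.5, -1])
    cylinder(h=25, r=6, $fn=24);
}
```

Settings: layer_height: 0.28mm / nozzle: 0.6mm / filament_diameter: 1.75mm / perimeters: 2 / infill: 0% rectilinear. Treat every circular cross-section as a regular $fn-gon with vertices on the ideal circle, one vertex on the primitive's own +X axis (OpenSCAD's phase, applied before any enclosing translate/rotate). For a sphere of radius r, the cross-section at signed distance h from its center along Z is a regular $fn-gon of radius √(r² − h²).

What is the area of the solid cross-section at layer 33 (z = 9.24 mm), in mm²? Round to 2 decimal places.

At z = 9.24 mm: the r=8.5 sphere slices to a regular 24-gon of circumradius 8.468 (√(r²−h²) with h=0.74 from center) (area = (24/2)·8.468²·sin(360°/24) = 222.70 mm²); the r=6 cylinder at (-3.5, 0.5) gives a regular 24-gon of circumradius 6 (constant along its height) (area = (24/2)·6.000²·sin(360°/24) = 111.81 mm²); Taking the first minus the rest: starting from the r=8.5 sphere (222.70 mm²), the r=6 cylinder at (-3.5, 0.5) partially overlaps it — only the 103.73 mm² overlap (of its 111.81 mm²) is removed, clipping the outline — area = 118.96 mm². Overall, the cross-section is a single solid region. Net area = 118.96 mm².

118.96 mm²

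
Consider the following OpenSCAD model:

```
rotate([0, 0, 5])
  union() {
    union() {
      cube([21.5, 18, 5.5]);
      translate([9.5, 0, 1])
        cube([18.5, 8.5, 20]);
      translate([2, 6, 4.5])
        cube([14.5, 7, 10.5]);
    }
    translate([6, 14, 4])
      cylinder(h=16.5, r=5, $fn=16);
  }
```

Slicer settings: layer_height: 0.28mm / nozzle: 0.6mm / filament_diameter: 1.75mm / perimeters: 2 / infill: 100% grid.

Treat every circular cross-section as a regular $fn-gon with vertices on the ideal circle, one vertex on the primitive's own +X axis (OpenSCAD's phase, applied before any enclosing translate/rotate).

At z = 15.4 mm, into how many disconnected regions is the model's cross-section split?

2

At z = 15.4 mm: the cube is absent (z outside [0, 5.5]); the 18.5×8.5 cube at (9.5, 0) contributes its full rectangle; the cube at (2, 6) does not reach this height (z outside [4.5, 15]); Merging all regions: only the 18.5×8.5 cube at (9.5, 0) is present, so the union is just that shape — 1 connected region; the cylinder at (6, 14): section is a regular 16-gon, circumradius r=5; Combining (union): the 2 present regions are separate (no shared area or edge), so areas and boundary lengths simply add and each stays a separate island — 2 connected regions; (whole slice rotated 5° about Z — lengths, areas and connectivity unchanged). The result has 2 disconnected regions.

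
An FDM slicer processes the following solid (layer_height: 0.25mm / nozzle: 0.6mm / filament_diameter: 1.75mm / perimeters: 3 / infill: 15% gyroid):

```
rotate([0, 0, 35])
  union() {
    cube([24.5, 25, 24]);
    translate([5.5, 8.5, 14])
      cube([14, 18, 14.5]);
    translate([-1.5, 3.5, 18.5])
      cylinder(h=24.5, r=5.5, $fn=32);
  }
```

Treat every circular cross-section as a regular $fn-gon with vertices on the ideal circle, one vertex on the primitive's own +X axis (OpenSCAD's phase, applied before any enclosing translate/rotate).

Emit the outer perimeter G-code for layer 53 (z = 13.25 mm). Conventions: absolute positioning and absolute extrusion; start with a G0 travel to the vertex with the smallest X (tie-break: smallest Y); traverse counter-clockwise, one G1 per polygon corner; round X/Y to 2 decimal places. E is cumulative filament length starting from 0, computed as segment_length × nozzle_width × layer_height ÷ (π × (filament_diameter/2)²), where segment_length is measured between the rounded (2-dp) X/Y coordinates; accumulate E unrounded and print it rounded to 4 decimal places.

G0 X-14.34 Y20.48 Z13.25
G1 X0.00 Y0.00 E1.5592
G1 X20.07 Y14.05 E3.0870
G1 X5.73 Y34.53 E4.6461
G1 X-14.34 Y20.48 E6.1740

At z = 13.25 mm: the cube (footprint 24.5×25) is included at this height; the cube at (5.5, 8.5) is absent (z outside [14, 28.5]); the cylinder at (-1.5, 3.5) does not reach this height (z outside [18.5, 43]); Combining (union): only the 24.5×25 cube is present, so the union is just that shape — 1 connected region; (whole slice rotated 35° about Z — lengths, areas and connectivity unchanged). The outline is a single polygon with 4 vertices. Extrusion per mm of travel: 0.6 × 0.25 / (π × 0.875²) = 0.062363. Accumulating E over each segment gives final E = 6.1740.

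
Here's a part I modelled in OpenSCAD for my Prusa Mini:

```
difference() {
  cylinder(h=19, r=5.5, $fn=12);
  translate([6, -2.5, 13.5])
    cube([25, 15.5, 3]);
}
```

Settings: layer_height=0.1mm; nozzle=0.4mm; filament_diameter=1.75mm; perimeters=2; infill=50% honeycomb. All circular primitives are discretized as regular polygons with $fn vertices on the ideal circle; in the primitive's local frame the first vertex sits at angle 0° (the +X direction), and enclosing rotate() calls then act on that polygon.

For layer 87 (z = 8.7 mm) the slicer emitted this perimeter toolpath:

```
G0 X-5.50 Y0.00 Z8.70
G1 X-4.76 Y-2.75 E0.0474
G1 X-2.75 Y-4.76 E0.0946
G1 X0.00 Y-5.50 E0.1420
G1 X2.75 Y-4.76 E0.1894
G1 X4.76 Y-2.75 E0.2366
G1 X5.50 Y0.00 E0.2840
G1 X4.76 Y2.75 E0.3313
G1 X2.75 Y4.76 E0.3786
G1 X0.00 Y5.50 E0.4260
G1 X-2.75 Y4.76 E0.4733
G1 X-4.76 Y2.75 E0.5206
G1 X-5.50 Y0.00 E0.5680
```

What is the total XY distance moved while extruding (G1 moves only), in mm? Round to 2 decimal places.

34.15 mm

Sum the Euclidean lengths of each G1 segment: total = 34.15 mm.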